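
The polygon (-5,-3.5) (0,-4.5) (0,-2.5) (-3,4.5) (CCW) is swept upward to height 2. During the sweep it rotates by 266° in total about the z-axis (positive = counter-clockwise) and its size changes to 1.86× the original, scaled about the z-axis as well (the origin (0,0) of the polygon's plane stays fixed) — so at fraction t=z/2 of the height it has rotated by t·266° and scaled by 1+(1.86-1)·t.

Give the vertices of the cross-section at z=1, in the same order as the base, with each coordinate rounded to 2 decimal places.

t = z/height = 1/2 = 0.5
s = 1 + (scale-1)·z/height = 1 + (1.86-1)·1/2 = 1.430000
θ = twist·z/height = 266°·1/2 = 133.0000° = 2.321288 rad
cos θ = -0.681998, sin θ = 0.731354 (intermediates below are computed at full precision and shown rounded to 5 d.p.)
v1: (-5,-3.5) → rotate → (5.96973,-1.26977) → ×s → (8.53671,-1.81578) → (8.54,-1.82)
v2: (0,-4.5) → rotate → (3.29109,3.06899) → ×s → (4.70626,4.38866) → (4.71,4.39)
v3: (0,-2.5) → rotate → (1.82838,1.70500) → ×s → (2.61459,2.43814) → (2.61,2.44)
v4: (-3,4.5) → rotate → (-1.24510,-5.26305) → ×s → (-1.78049,-7.52617) → (-1.78,-7.53)

Cross-section at z=1: (8.54,-1.82) (4.71,4.39) (2.61,2.44) (-1.78,-7.53)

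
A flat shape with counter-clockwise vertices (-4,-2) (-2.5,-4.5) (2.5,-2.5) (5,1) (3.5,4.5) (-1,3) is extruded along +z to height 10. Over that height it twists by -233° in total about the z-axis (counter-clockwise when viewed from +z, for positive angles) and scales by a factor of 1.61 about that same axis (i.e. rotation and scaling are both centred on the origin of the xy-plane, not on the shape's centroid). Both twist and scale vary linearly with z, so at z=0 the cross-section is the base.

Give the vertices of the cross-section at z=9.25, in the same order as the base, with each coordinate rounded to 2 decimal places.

Cross-section at z=9.25: (6.91,-1.09) (7.27,3.46) (-0.91,5.46) (-7.27,3.27) (-8.55,-2.55) (-1.45,-4.73)

t = z/height = 9.25/10 = 0.925
s = 1 + (scale-1)·z/height = 1 + (1.61-1)·9.25/10 = 1.564250
θ = twist·z/height = -233°·9.25/10 = -215.5250° = -3.761621 rad
cos θ = -0.813862, sin θ = 0.581058 (intermediates below are computed at full precision and shown rounded to 5 d.p.)
v1: (-4,-2) → rotate → (4.41756,-0.69651) → ×s → (6.91018,-1.08951) → (6.91,-1.09)
v2: (-2.5,-4.5) → rotate → (4.64942,2.20973) → ×s → (7.27285,3.45658) → (7.27,3.46)
v3: (2.5,-2.5) → rotate → (-0.58201,3.48730) → ×s → (-0.91041,5.45501) → (-0.91,5.46)
v4: (5,1) → rotate → (-4.65037,2.09143) → ×s → (-7.27434,3.27152) → (-7.27,3.27)
v5: (3.5,4.5) → rotate → (-5.46328,-1.62868) → ×s → (-8.54593,-2.54766) → (-8.55,-2.55)
v6: (-1,3) → rotate → (-0.92931,-3.02264) → ×s → (-1.45368,-4.72817) → (-1.45,-4.73)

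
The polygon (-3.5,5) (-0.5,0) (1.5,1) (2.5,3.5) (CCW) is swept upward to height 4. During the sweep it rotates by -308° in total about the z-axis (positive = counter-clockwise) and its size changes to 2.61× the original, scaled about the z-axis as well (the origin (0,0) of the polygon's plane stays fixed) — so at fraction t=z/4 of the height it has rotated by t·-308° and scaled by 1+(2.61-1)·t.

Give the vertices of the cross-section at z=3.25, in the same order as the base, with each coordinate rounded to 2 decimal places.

Cross-section at z=3.25: (-8.13,-11.50) (0.39,-1.09) (-3.34,2.48) (-9.55,2.70)

t = z/height = 3.25/4 = 0.8125
s = 1 + (scale-1)·z/height = 1 + (2.61-1)·3.25/4 = 2.308125
θ = twist·z/height = -308°·3.25/4 = -250.2500° = -4.367686 rad
cos θ = -0.337917, sin θ = 0.941176 (intermediates below are computed at full precision and shown rounded to 5 d.p.)
v1: (-3.5,5) → rotate → (-3.52317,-4.98370) → ×s → (-8.13192,-11.50300) → (-8.13,-11.50)
v2: (-0.5,0) → rotate → (0.16896,-0.47059) → ×s → (0.38998,-1.08618) → (0.39,-1.09)
v3: (1.5,1) → rotate → (-1.44805,1.07385) → ×s → (-3.34228,2.47857) → (-3.34,2.48)
v4: (2.5,3.5) → rotate → (-4.13891,1.17023) → ×s → (-9.55312,2.70104) → (-9.55,2.70)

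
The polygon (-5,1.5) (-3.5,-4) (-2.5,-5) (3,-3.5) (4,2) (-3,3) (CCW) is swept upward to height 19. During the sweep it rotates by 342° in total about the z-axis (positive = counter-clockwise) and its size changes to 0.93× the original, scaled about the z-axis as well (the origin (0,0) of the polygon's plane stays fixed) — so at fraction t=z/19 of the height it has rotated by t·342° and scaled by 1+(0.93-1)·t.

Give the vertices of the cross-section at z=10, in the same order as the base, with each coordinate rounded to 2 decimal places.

Cross-section at z=10: (4.82,-1.44) (3.37,3.85) (2.41,4.82) (-2.89,3.37) (-3.85,-1.93) (2.89,-2.89)

t = z/height = 10/19 = 0.526316
s = 1 + (scale-1)·z/height = 1 + (0.93-1)·10/19 = 0.963158
θ = twist·z/height = 342°·10/19 = 180.0000° = 3.141593 rad
cos θ = -1.000000, sin θ = 0.000000 (intermediates below are computed at full precision and shown rounded to 5 d.p.)
v1: (-5,1.5) → rotate → (5.00000,-1.50000) → ×s → (4.81579,-1.44474) → (4.82,-1.44)
v2: (-3.5,-4) → rotate → (3.50000,4.00000) → ×s → (3.37105,3.85263) → (3.37,3.85)
v3: (-2.5,-5) → rotate → (2.50000,5.00000) → ×s → (2.40789,4.81579) → (2.41,4.82)
v4: (3,-3.5) → rotate → (-3.00000,3.50000) → ×s → (-2.88947,3.37105) → (-2.89,3.37)
v5: (4,2) → rotate → (-4.00000,-2.00000) → ×s → (-3.85263,-1.92632) → (-3.85,-1.93)
v6: (-3,3) → rotate → (3.00000,-3.00000) → ×s → (2.88947,-2.88947) → (2.89,-2.89)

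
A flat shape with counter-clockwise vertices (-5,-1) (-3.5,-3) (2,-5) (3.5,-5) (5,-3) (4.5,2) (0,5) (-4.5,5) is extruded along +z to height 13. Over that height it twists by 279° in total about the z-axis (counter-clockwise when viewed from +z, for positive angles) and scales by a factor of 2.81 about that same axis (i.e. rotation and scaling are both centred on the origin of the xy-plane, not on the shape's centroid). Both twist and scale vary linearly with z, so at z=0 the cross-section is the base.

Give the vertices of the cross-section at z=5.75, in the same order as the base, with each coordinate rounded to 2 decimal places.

t = z/height = 5.75/13 = 0.442308
s = 1 + (scale-1)·z/height = 1 + (2.81-1)·5.75/13 = 1.800577
θ = twist·z/height = 279°·5.75/13 = 123.4038° = 2.153803 rad
cos θ = -0.550537, sin θ = 0.834811 (intermediates below are computed at full precision and shown rounded to 5 d.p.)
v1: (-5,-1) → rotate → (3.58749,-3.62352) → ×s → (6.45956,-6.52442) → (6.46,-6.52)
v2: (-3.5,-3) → rotate → (4.43131,-1.27023) → ×s → (7.97892,-2.28714) → (7.98,-2.29)
v3: (2,-5) → rotate → (3.07298,4.42231) → ×s → (5.53314,7.96270) → (5.53,7.96)
v4: (3.5,-5) → rotate → (2.24718,5.67452) → ×s → (4.04621,10.21741) → (4.05,10.22)
v5: (5,-3) → rotate → (-0.24825,5.82566) → ×s → (-0.44700,10.48956) → (-0.45,10.49)
v6: (4.5,2) → rotate → (-4.14704,2.65558) → ×s → (-7.46706,4.78157) → (-7.47,4.78)
v7: (0,5) → rotate → (-4.17405,-2.75268) → ×s → (-7.51571,-4.95642) → (-7.52,-4.96)
v8: (-4.5,5) → rotate → (-1.69664,-6.50933) → ×s → (-3.05493,-11.72055) → (-3.05,-11.72)

Cross-section at z=5.75: (6.46,-6.52) (7.98,-2.29) (5.53,7.96) (4.05,10.22) (-0.45,10.49) (-7.47,4.78) (-7.52,-4.96) (-3.05,-11.72)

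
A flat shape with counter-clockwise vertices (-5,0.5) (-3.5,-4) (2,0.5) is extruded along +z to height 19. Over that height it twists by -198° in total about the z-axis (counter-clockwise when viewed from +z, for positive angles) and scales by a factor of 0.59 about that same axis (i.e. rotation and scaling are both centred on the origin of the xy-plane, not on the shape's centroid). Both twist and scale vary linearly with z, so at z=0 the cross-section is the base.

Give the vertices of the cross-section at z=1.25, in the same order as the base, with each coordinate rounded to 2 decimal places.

Cross-section at z=1.25: (-4.63,1.57) (-4.20,-3.02) (2.01,0.04)

t = z/height = 1.25/19 = 0.0657895
s = 1 + (scale-1)·z/height = 1 + (0.59-1)·1.25/19 = 0.973026
θ = twist·z/height = -198°·1.25/19 = -13.0263° = -0.227352 rad
cos θ = 0.974267, sin θ = -0.225399 (intermediates below are computed at full precision and shown rounded to 5 d.p.)
v1: (-5,0.5) → rotate → (-4.75863,1.61413) → ×s → (-4.63028,1.57059) → (-4.63,1.57)
v2: (-3.5,-4) → rotate → (-4.31153,-3.10817) → ×s → (-4.19523,-3.02433) → (-4.20,-3.02)
v3: (2,0.5) → rotate → (2.06123,0.03634) → ×s → (2.00563,0.03536) → (2.01,0.04)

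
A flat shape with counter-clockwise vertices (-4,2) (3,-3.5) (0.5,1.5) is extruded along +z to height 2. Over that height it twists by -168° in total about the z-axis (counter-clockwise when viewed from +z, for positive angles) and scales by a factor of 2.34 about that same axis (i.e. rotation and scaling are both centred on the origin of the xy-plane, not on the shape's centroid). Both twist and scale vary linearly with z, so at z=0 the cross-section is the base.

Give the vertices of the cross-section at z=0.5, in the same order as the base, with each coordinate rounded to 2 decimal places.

t = z/height = 0.5/2 = 0.25
s = 1 + (scale-1)·z/height = 1 + (2.34-1)·0.5/2 = 1.335000
θ = twist·z/height = -168°·0.5/2 = -42.0000° = -0.733038 rad
cos θ = 0.743145, sin θ = -0.669131 (intermediates below are computed at full precision and shown rounded to 5 d.p.)
v1: (-4,2) → rotate → (-1.63432,4.16281) → ×s → (-2.18181,5.55735) → (-2.18,5.56)
v2: (3,-3.5) → rotate → (-0.11252,-4.60840) → ×s → (-0.15022,-6.15221) → (-0.15,-6.15)
v3: (0.5,1.5) → rotate → (1.37527,0.78015) → ×s → (1.83598,1.04150) → (1.84,1.04)

Cross-section at z=0.5: (-2.18,5.56) (-0.15,-6.15) (1.84,1.04)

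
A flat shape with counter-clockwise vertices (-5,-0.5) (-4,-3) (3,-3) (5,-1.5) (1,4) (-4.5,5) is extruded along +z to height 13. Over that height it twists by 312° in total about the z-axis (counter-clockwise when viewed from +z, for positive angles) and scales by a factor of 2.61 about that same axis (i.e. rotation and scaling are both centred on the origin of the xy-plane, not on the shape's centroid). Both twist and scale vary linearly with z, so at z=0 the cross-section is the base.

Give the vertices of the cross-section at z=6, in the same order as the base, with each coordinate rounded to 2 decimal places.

Cross-section at z=6: (7.56,-4.42) (8.71,0.13) (-1.16,7.30) (-5.51,7.24) (-5.51,-4.62) (1.22,-11.66)

t = z/height = 6/13 = 0.461538
s = 1 + (scale-1)·z/height = 1 + (2.61-1)·6/13 = 1.743077
θ = twist·z/height = 312°·6/13 = 144.0000° = 2.513274 rad
cos θ = -0.809017, sin θ = 0.587785 (intermediates below are computed at full precision and shown rounded to 5 d.p.)
v1: (-5,-0.5) → rotate → (4.33898,-2.53442) → ×s → (7.56317,-4.41769) → (7.56,-4.42)
v2: (-4,-3) → rotate → (4.99942,0.07591) → ×s → (8.71438,0.13232) → (8.71,0.13)
v3: (3,-3) → rotate → (-0.66370,4.19041) → ×s → (-1.15687,7.30420) → (-1.16,7.30)
v4: (5,-1.5) → rotate → (-3.16341,4.15245) → ×s → (-5.51406,7.23804) → (-5.51,7.24)
v5: (1,4) → rotate → (-3.16016,-2.64828) → ×s → (-5.50840,-4.61616) → (-5.51,-4.62)
v6: (-4.5,5) → rotate → (0.70165,-6.69012) → ×s → (1.22303,-11.66139) → (1.22,-11.66)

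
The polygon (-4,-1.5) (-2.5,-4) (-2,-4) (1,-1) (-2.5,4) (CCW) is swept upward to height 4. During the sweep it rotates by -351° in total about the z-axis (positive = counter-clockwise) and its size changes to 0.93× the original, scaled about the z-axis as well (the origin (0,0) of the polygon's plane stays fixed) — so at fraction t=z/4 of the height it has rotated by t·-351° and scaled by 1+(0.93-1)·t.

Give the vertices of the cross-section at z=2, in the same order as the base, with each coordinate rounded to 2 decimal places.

t = z/height = 2/4 = 0.5
s = 1 + (scale-1)·z/height = 1 + (0.93-1)·2/4 = 0.965000
θ = twist·z/height = -351°·2/4 = -175.5000° = -3.063053 rad
cos θ = -0.996917, sin θ = -0.078459 (intermediates below are computed at full precision and shown rounded to 5 d.p.)
v1: (-4,-1.5) → rotate → (3.86998,1.80921) → ×s → (3.73453,1.74589) → (3.73,1.75)
v2: (-2.5,-4) → rotate → (2.17846,4.18382) → ×s → (2.10221,4.03738) → (2.10,4.04)
v3: (-2,-4) → rotate → (1.68000,4.14459) → ×s → (1.62120,3.99953) → (1.62,4.00)
v4: (1,-1) → rotate → (-1.07538,0.91846) → ×s → (-1.03774,0.88631) → (-1.04,0.89)
v5: (-2.5,4) → rotate → (2.80613,-3.79152) → ×s → (2.70792,-3.65882) → (2.71,-3.66)

Cross-section at z=2: (3.73,1.75) (2.10,4.04) (1.62,4.00) (-1.04,0.89) (2.71,-3.66)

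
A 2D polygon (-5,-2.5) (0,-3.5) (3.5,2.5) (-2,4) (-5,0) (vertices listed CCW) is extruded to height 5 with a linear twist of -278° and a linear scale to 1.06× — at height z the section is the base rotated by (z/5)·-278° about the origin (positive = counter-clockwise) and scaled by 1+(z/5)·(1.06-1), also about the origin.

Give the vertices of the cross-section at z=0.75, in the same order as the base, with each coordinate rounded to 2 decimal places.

Cross-section at z=0.75: (-5.44,1.47) (-2.35,-2.64) (4.31,-0.47) (1.18,4.36) (-3.77,3.36)

t = z/height = 0.75/5 = 0.15
s = 1 + (scale-1)·z/height = 1 + (1.06-1)·0.75/5 = 1.009000
θ = twist·z/height = -278°·0.75/5 = -41.7000° = -0.727802 rad
cos θ = 0.746638, sin θ = -0.665230 (intermediates below are computed at full precision and shown rounded to 5 d.p.)
v1: (-5,-2.5) → rotate → (-5.39627,1.45956) → ×s → (-5.44483,1.47269) → (-5.44,1.47)
v2: (0,-3.5) → rotate → (-2.32831,-2.61323) → ×s → (-2.34926,-2.63675) → (-2.35,-2.64)
v3: (3.5,2.5) → rotate → (4.27631,-0.46171) → ×s → (4.31480,-0.46587) → (4.31,-0.47)
v4: (-2,4) → rotate → (1.16765,4.31701) → ×s → (1.17815,4.35587) → (1.18,4.36)
v5: (-5,0) → rotate → (-3.73319,3.32615) → ×s → (-3.76679,3.35609) → (-3.77,3.36)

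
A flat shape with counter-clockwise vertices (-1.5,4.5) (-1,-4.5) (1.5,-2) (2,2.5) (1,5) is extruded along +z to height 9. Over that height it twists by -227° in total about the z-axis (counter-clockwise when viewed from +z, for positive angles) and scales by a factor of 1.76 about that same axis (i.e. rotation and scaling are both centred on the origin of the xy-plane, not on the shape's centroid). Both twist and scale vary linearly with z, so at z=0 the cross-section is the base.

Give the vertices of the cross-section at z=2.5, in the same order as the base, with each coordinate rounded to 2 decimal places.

t = z/height = 2.5/9 = 0.277778
s = 1 + (scale-1)·z/height = 1 + (1.76-1)·2.5/9 = 1.211111
θ = twist·z/height = -227°·2.5/9 = -63.0556° = -1.100527 rad
cos θ = 0.453126, sin θ = -0.891446 (intermediates below are computed at full precision and shown rounded to 5 d.p.)
v1: (-1.5,4.5) → rotate → (3.33182,3.37624) → ×s → (4.03520,4.08900) → (4.04,4.09)
v2: (-1,-4.5) → rotate → (-4.46463,-1.14762) → ×s → (-5.40717,-1.38990) → (-5.41,-1.39)
v3: (1.5,-2) → rotate → (-1.10320,-2.24342) → ×s → (-1.33610,-2.71703) → (-1.34,-2.72)
v4: (2,2.5) → rotate → (3.13487,-0.65008) → ×s → (3.79667,-0.78732) → (3.80,-0.79)
v5: (1,5) → rotate → (4.91036,1.37419) → ×s → (5.94699,1.66429) → (5.95,1.66)

Cross-section at z=2.5: (4.04,4.09) (-5.41,-1.39) (-1.34,-2.72) (3.80,-0.79) (5.95,1.66)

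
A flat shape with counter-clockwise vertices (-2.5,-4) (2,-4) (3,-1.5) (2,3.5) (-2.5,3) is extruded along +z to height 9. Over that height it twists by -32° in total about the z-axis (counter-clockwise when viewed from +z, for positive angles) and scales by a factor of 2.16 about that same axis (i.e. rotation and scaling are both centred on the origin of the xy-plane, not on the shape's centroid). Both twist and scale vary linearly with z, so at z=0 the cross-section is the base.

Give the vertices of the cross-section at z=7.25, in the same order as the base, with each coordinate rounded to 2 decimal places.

t = z/height = 7.25/9 = 0.805556
s = 1 + (scale-1)·z/height = 1 + (2.16-1)·7.25/9 = 1.934444
θ = twist·z/height = -32°·7.25/9 = -25.7778° = -0.449907 rad
cos θ = 0.900488, sin θ = -0.434882 (intermediates below are computed at full precision and shown rounded to 5 d.p.)
v1: (-2.5,-4) → rotate → (-3.99075,-2.51475) → ×s → (-7.71988,-4.86464) → (-7.72,-4.86)
v2: (2,-4) → rotate → (0.06145,-4.47171) → ×s → (0.11887,-8.65028) → (0.12,-8.65)
v3: (3,-1.5) → rotate → (2.04914,-2.65538) → ×s → (3.96395,-5.13668) → (3.96,-5.14)
v4: (2,3.5) → rotate → (3.32306,2.28194) → ×s → (6.42828,4.41429) → (6.43,4.41)
v5: (-2.5,3) → rotate → (-0.94657,3.78867) → ×s → (-1.83109,7.32897) → (-1.83,7.33)

Cross-section at z=7.25: (-7.72,-4.86) (0.12,-8.65) (3.96,-5.14) (6.43,4.41) (-1.83,7.33)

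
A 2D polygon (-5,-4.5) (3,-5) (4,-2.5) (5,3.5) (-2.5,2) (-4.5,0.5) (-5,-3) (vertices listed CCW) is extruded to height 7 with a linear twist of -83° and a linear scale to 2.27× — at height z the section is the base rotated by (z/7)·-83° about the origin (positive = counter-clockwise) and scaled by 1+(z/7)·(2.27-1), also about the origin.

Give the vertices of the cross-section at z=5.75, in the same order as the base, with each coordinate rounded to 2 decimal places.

Cross-section at z=5.75: (-12.33,6.07) (-7.21,-9.49) (-1.70,-9.49) (10.44,-6.83) (1.89,6.26) (-2.47,8.92) (-9.49,7.21)

t = z/height = 5.75/7 = 0.821429
s = 1 + (scale-1)·z/height = 1 + (2.27-1)·5.75/7 = 2.043214
θ = twist·z/height = -83°·5.75/7 = -68.1786° = -1.189941 rad
cos θ = 0.371715, sin θ = -0.928347 (intermediates below are computed at full precision and shown rounded to 5 d.p.)
v1: (-5,-4.5) → rotate → (-6.03614,2.96902) → ×s → (-12.33312,6.06634) → (-12.33,6.07)
v2: (3,-5) → rotate → (-3.52659,-4.64362) → ×s → (-7.20558,-9.48790) → (-7.21,-9.49)
v3: (4,-2.5) → rotate → (-0.83401,-4.64268) → ×s → (-1.70405,-9.48598) → (-1.70,-9.49)
v4: (5,3.5) → rotate → (5.10779,-3.34073) → ×s → (10.43631,-6.82583) → (10.44,-6.83)
v5: (-2.5,2) → rotate → (0.92741,3.06430) → ×s → (1.89489,6.26102) → (1.89,6.26)
v6: (-4.5,0.5) → rotate → (-1.20854,4.36342) → ×s → (-2.46932,8.91540) → (-2.47,8.92)
v7: (-5,-3) → rotate → (-4.64362,3.52659) → ×s → (-9.48790,7.20558) → (-9.49,7.21)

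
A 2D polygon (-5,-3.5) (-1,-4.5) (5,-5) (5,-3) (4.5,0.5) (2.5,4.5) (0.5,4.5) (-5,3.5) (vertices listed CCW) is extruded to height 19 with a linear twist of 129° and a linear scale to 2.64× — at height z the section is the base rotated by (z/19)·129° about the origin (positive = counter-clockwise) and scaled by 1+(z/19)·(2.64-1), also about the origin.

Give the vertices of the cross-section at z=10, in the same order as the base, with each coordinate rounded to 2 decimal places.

t = z/height = 10/19 = 0.526316
s = 1 + (scale-1)·z/height = 1 + (2.64-1)·10/19 = 1.863158
θ = twist·z/height = 129°·10/19 = 67.8947° = 1.184987 rad
cos θ = 0.376309, sin θ = 0.926494 (intermediates below are computed at full precision and shown rounded to 5 d.p.)
v1: (-5,-3.5) → rotate → (1.36118,-5.94955) → ×s → (2.53610,-11.08496) → (2.54,-11.08)
v2: (-1,-4.5) → rotate → (3.79291,-2.61989) → ×s → (7.06680,-4.88126) → (7.07,-4.88)
v3: (5,-5) → rotate → (6.51402,2.75092) → ×s → (12.13664,5.12540) → (12.14,5.13)
v4: (5,-3) → rotate → (4.66103,3.50354) → ×s → (8.68423,6.52765) → (8.68,6.53)
v5: (4.5,0.5) → rotate → (1.23015,4.35738) → ×s → (2.29195,8.11848) → (2.29,8.12)
v6: (2.5,4.5) → rotate → (-3.22845,4.00963) → ×s → (-6.01511,7.47057) → (-6.02,7.47)
v7: (0.5,4.5) → rotate → (-3.98107,2.15664) → ×s → (-7.41736,4.01816) → (-7.42,4.02)
v8: (-5,3.5) → rotate → (-5.12428,-3.31539) → ×s → (-9.54734,-6.17709) → (-9.55,-6.18)

Cross-section at z=10: (2.54,-11.08) (7.07,-4.88) (12.14,5.13) (8.68,6.53) (2.29,8.12) (-6.02,7.47) (-7.42,4.02) (-9.55,-6.18)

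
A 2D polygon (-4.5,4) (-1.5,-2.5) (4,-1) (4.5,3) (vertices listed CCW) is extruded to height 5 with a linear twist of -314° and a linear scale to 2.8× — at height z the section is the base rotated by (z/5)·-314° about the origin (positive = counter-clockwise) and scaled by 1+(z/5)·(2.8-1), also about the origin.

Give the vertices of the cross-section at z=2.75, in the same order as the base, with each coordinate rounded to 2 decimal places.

t = z/height = 2.75/5 = 0.55
s = 1 + (scale-1)·z/height = 1 + (2.8-1)·2.75/5 = 1.990000
θ = twist·z/height = -314°·2.75/5 = -172.7000° = -3.014184 rad
cos θ = -0.991894, sin θ = -0.127065 (intermediates below are computed at full precision and shown rounded to 5 d.p.)
v1: (-4.5,4) → rotate → (4.97178,-3.39579) → ×s → (9.89385,-6.75762) → (9.89,-6.76)
v2: (-1.5,-2.5) → rotate → (1.17018,2.67033) → ×s → (2.32866,5.31396) → (2.33,5.31)
v3: (4,-1) → rotate → (-4.09464,0.48364) → ×s → (-8.14834,0.96244) → (-8.15,0.96)
v4: (4.5,3) → rotate → (-4.08233,-3.54747) → ×s → (-8.12384,-7.05947) → (-8.12,-7.06)

Cross-section at z=2.75: (9.89,-6.76) (2.33,5.31) (-8.15,0.96) (-8.12,-7.06)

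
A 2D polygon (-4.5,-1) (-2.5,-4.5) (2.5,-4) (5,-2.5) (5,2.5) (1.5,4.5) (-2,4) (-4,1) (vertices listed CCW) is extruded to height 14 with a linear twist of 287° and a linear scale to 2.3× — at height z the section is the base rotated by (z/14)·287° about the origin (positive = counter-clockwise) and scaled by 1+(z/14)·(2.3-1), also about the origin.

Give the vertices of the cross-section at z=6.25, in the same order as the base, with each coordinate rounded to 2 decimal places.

t = z/height = 6.25/14 = 0.446429
s = 1 + (scale-1)·z/height = 1 + (2.3-1)·6.25/14 = 1.580357
θ = twist·z/height = 287°·6.25/14 = 128.1250° = 2.236203 rad
cos θ = -0.617379, sin θ = 0.786666 (intermediates below are computed at full precision and shown rounded to 5 d.p.)
v1: (-4.5,-1) → rotate → (3.56487,-2.92262) → ×s → (5.63377,-4.61878) → (5.63,-4.62)
v2: (-2.5,-4.5) → rotate → (5.08344,0.81154) → ×s → (8.03366,1.28253) → (8.03,1.28)
v3: (2.5,-4) → rotate → (1.60321,4.43618) → ×s → (2.53365,7.01075) → (2.53,7.01)
v4: (5,-2.5) → rotate → (-1.12023,5.47678) → ×s → (-1.77037,8.65526) → (-1.77,8.66)
v5: (5,2.5) → rotate → (-5.05356,2.38988) → ×s → (-7.98643,3.77686) → (-7.99,3.78)
v6: (1.5,4.5) → rotate → (-4.46606,-1.59821) → ×s → (-7.05798,-2.52574) → (-7.06,-2.53)
v7: (-2,4) → rotate → (-1.91190,-4.04285) → ×s → (-3.02149,-6.38914) → (-3.02,-6.39)
v8: (-4,1) → rotate → (1.68285,-3.76404) → ×s → (2.65951,-5.94853) → (2.66,-5.95)

Cross-section at z=6.25: (5.63,-4.62) (8.03,1.28) (2.53,7.01) (-1.77,8.66) (-7.99,3.78) (-7.06,-2.53) (-3.02,-6.39) (2.66,-5.95)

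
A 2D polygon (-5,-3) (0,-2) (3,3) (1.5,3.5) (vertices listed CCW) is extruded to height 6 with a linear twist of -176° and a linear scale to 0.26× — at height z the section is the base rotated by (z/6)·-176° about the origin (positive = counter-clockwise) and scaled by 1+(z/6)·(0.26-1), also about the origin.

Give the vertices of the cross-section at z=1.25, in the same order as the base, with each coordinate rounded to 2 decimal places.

Cross-section at z=1.25: (-4.91,0.49) (-1.01,-1.36) (3.55,0.52) (2.79,1.62)

t = z/height = 1.25/6 = 0.208333
s = 1 + (scale-1)·z/height = 1 + (0.26-1)·1.25/6 = 0.845833
θ = twist·z/height = -176°·1.25/6 = -36.6667° = -0.639954 rad
cos θ = 0.802123, sin θ = -0.597159 (intermediates below are computed at full precision and shown rounded to 5 d.p.)
v1: (-5,-3) → rotate → (-5.80209,0.57942) → ×s → (-4.90760,0.49010) → (-4.91,0.49)
v2: (0,-2) → rotate → (-1.19432,-1.60425) → ×s → (-1.01019,-1.35693) → (-1.01,-1.36)
v3: (3,3) → rotate → (4.19785,0.61489) → ×s → (3.55068,0.52010) → (3.55,0.52)
v4: (1.5,3.5) → rotate → (3.29324,1.91169) → ×s → (2.78553,1.61697) → (2.79,1.62)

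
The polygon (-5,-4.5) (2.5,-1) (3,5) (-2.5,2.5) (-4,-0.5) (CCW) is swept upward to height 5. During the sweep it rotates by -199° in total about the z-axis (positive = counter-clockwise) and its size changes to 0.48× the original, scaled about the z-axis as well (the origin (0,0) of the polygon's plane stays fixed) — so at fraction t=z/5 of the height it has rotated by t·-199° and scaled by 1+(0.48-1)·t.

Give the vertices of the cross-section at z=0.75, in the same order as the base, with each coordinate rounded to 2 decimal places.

t = z/height = 0.75/5 = 0.15
s = 1 + (scale-1)·z/height = 1 + (0.48-1)·0.75/5 = 0.922000
θ = twist·z/height = -199°·0.75/5 = -29.8500° = -0.520981 rad
cos θ = 0.867331, sin θ = -0.497731 (intermediates below are computed at full precision and shown rounded to 5 d.p.)
v1: (-5,-4.5) → rotate → (-6.57645,-1.41434) → ×s → (-6.06348,-1.30402) → (-6.06,-1.30)
v2: (2.5,-1) → rotate → (1.67060,-2.11166) → ×s → (1.54029,-1.94695) → (1.54,-1.95)
v3: (3,5) → rotate → (5.09065,2.84346) → ×s → (4.69358,2.62167) → (4.69,2.62)
v4: (-2.5,2.5) → rotate → (-0.92400,3.41266) → ×s → (-0.85193,3.14647) → (-0.85,3.15)
v5: (-4,-0.5) → rotate → (-3.71819,1.55726) → ×s → (-3.42817,1.43579) → (-3.43,1.44)

Cross-section at z=0.75: (-6.06,-1.30) (1.54,-1.95) (4.69,2.62) (-0.85,3.15) (-3.43,1.44)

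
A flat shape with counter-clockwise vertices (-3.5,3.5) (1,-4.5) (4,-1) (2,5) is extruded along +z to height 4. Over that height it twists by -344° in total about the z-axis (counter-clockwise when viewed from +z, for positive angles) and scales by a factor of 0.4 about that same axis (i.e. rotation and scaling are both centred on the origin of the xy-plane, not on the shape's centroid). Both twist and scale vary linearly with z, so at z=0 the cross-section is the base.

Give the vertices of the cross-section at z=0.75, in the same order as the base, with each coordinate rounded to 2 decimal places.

t = z/height = 0.75/4 = 0.1875
s = 1 + (scale-1)·z/height = 1 + (0.4-1)·0.75/4 = 0.887500
θ = twist·z/height = -344°·0.75/4 = -64.5000° = -1.125737 rad
cos θ = 0.430511, sin θ = -0.902585 (intermediates below are computed at full precision and shown rounded to 5 d.p.)
v1: (-3.5,3.5) → rotate → (1.65226,4.66584) → ×s → (1.46638,4.14093) → (1.47,4.14)
v2: (1,-4.5) → rotate → (-3.63112,-2.83989) → ×s → (-3.22262,-2.52040) → (-3.22,-2.52)
v3: (4,-1) → rotate → (0.81946,-4.04085) → ×s → (0.72727,-3.58626) → (0.73,-3.59)
v4: (2,5) → rotate → (5.37395,0.34738) → ×s → (4.76938,0.30830) → (4.77,0.31)

Cross-section at z=0.75: (1.47,4.14) (-3.22,-2.52) (0.73,-3.59) (4.77,0.31)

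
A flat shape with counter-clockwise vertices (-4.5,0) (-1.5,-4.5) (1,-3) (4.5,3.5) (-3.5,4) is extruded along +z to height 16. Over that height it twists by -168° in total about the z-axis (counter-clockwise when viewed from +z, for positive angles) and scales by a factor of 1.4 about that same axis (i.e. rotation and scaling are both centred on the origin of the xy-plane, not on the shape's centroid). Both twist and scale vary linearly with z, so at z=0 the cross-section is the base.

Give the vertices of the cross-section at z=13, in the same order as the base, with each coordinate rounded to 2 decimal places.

Cross-section at z=13: (4.33,4.10) (-2.66,5.69) (-3.70,1.97) (-1.13,-7.47) (7.01,-0.65)

t = z/height = 13/16 = 0.8125
s = 1 + (scale-1)·z/height = 1 + (1.4-1)·13/16 = 1.325000
θ = twist·z/height = -168°·13/16 = -136.5000° = -2.382374 rad
cos θ = -0.725374, sin θ = -0.688355 (intermediates below are computed at full precision and shown rounded to 5 d.p.)
v1: (-4.5,0) → rotate → (3.26418,3.09760) → ×s → (4.32504,4.10431) → (4.33,4.10)
v2: (-1.5,-4.5) → rotate → (-2.00953,4.29672) → ×s → (-2.66263,5.69315) → (-2.66,5.69)
v3: (1,-3) → rotate → (-2.79044,1.48777) → ×s → (-3.69733,1.97129) → (-3.70,1.97)
v4: (4.5,3.5) → rotate → (-0.85494,-5.63641) → ×s → (-1.13280,-7.46824) → (-1.13,-7.47)
v5: (-3.5,4) → rotate → (5.29223,-0.49226) → ×s → (7.01220,-0.65224) → (7.01,-0.65)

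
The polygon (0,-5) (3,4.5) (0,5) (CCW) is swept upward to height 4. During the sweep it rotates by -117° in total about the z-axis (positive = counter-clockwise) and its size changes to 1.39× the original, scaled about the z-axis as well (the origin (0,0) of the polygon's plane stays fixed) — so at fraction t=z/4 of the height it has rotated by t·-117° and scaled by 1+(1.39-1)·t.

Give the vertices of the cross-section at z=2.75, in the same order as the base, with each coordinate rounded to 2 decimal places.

t = z/height = 2.75/4 = 0.6875
s = 1 + (scale-1)·z/height = 1 + (1.39-1)·2.75/4 = 1.268125
θ = twist·z/height = -117°·2.75/4 = -80.4375° = -1.403899 rad
cos θ = 0.166123, sin θ = -0.986105 (intermediates below are computed at full precision and shown rounded to 5 d.p.)
v1: (0,-5) → rotate → (-4.93052,-0.83062) → ×s → (-6.25252,-1.05333) → (-6.25,-1.05)
v2: (3,4.5) → rotate → (4.93584,-2.21076) → ×s → (6.25927,-2.80352) → (6.26,-2.80)
v3: (0,5) → rotate → (4.93052,0.83062) → ×s → (6.25252,1.05333) → (6.25,1.05)

Cross-section at z=2.75: (-6.25,-1.05) (6.26,-2.80) (6.25,1.05)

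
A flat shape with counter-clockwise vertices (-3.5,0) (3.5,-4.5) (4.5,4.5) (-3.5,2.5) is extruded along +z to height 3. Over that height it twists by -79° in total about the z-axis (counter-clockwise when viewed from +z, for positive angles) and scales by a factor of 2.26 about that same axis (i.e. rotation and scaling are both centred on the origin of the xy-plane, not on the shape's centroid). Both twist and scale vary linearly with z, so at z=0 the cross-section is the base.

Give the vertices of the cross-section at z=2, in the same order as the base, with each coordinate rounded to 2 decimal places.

t = z/height = 2/3 = 0.666667
s = 1 + (scale-1)·z/height = 1 + (2.26-1)·2/3 = 1.840000
θ = twist·z/height = -79°·2/3 = -52.6667° = -0.919207 rad
cos θ = 0.606451, sin θ = -0.795121 (intermediates below are computed at full precision and shown rounded to 5 d.p.)
v1: (-3.5,0) → rotate → (-2.12258,2.78292) → ×s → (-3.90554,5.12058) → (-3.91,5.12)
v2: (3.5,-4.5) → rotate → (-1.45546,-5.51195) → ×s → (-2.67806,-10.14199) → (-2.68,-10.14)
v3: (4.5,4.5) → rotate → (6.30707,-0.84901) → ×s → (11.60502,-1.56219) → (11.61,-1.56)
v4: (-3.5,2.5) → rotate → (-0.13478,4.29905) → ×s → (-0.24799,7.91025) → (-0.25,7.91)

Cross-section at z=2: (-3.91,5.12) (-2.68,-10.14) (11.61,-1.56) (-0.25,7.91)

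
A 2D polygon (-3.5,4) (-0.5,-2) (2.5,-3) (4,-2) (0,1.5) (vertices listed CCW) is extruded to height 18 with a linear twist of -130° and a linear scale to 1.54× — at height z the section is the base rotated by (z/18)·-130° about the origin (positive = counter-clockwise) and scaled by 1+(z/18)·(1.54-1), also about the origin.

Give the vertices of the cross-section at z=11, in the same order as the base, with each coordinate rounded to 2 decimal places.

t = z/height = 11/18 = 0.611111
s = 1 + (scale-1)·z/height = 1 + (1.54-1)·11/18 = 1.330000
θ = twist·z/height = -130°·11/18 = -79.4444° = -1.386567 rad
cos θ = 0.183189, sin θ = -0.983078 (intermediates below are computed at full precision and shown rounded to 5 d.p.)
v1: (-3.5,4) → rotate → (3.29115,4.17353) → ×s → (4.37723,5.55079) → (4.38,5.55)
v2: (-0.5,-2) → rotate → (-2.05775,0.12516) → ×s → (-2.73681,0.16646) → (-2.74,0.17)
v3: (2.5,-3) → rotate → (-2.49126,-3.00726) → ×s → (-3.31338,-3.99966) → (-3.31,-4.00)
v4: (4,-2) → rotate → (-1.23340,-4.29869) → ×s → (-1.64042,-5.71726) → (-1.64,-5.72)
v5: (0,1.5) → rotate → (1.47462,0.27478) → ×s → (1.96124,0.36546) → (1.96,0.37)

Cross-section at z=11: (4.38,5.55) (-2.74,0.17) (-3.31,-4.00) (-1.64,-5.72) (1.96,0.37)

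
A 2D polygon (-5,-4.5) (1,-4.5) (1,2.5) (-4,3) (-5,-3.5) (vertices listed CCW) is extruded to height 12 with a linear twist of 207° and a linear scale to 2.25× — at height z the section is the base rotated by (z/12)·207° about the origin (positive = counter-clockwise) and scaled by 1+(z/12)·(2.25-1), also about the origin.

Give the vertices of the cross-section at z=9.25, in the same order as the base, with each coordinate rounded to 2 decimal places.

Cross-section at z=9.25: (12.29,4.85) (1.25,8.97) (-3.55,-3.91) (5.30,-8.26) (11.60,3.01)

t = z/height = 9.25/12 = 0.770833
s = 1 + (scale-1)·z/height = 1 + (2.25-1)·9.25/12 = 1.963542
θ = twist·z/height = 207°·9.25/12 = 159.5625° = 2.784891 rad
cos θ = -0.937054, sin θ = 0.349185 (intermediates below are computed at full precision and shown rounded to 5 d.p.)
v1: (-5,-4.5) → rotate → (6.25660,2.47081) → ×s → (12.28510,4.85155) → (12.29,4.85)
v2: (1,-4.5) → rotate → (0.63428,4.56593) → ×s → (1.24544,8.96539) → (1.25,8.97)
v3: (1,2.5) → rotate → (-1.81002,-1.99345) → ×s → (-3.55404,-3.91422) → (-3.55,-3.91)
v4: (-4,3) → rotate → (2.70066,-4.20790) → ×s → (5.30286,-8.26239) → (5.30,-8.26)
v5: (-5,-3.5) → rotate → (5.90742,1.53376) → ×s → (11.59946,3.01160) → (11.60,3.01)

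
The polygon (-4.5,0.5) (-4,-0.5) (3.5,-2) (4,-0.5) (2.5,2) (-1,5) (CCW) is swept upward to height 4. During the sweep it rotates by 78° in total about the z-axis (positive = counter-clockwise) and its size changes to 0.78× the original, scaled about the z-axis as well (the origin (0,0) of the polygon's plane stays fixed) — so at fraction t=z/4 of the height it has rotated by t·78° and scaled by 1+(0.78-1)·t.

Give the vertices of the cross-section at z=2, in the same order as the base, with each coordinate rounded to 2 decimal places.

Cross-section at z=2: (-3.39,-2.17) (-2.49,-2.59) (3.54,0.58) (3.05,1.89) (0.61,2.78) (-3.49,2.90)

t = z/height = 2/4 = 0.5
s = 1 + (scale-1)·z/height = 1 + (0.78-1)·2/4 = 0.890000
θ = twist·z/height = 78°·2/4 = 39.0000° = 0.680678 rad
cos θ = 0.777146, sin θ = 0.629320 (intermediates below are computed at full precision and shown rounded to 5 d.p.)
v1: (-4.5,0.5) → rotate → (-3.81182,-2.44337) → ×s → (-3.39252,-2.17460) → (-3.39,-2.17)
v2: (-4,-0.5) → rotate → (-2.79392,-2.90585) → ×s → (-2.48659,-2.58621) → (-2.49,-2.59)
v3: (3.5,-2) → rotate → (3.97865,0.64833) → ×s → (3.54100,0.57701) → (3.54,0.58)
v4: (4,-0.5) → rotate → (3.42324,2.12871) → ×s → (3.04669,1.89455) → (3.05,1.89)
v5: (2.5,2) → rotate → (0.68422,3.12759) → ×s → (0.60896,2.78356) → (0.61,2.78)
v6: (-1,5) → rotate → (-3.92375,3.25641) → ×s → (-3.49214,2.89820) → (-3.49,2.90)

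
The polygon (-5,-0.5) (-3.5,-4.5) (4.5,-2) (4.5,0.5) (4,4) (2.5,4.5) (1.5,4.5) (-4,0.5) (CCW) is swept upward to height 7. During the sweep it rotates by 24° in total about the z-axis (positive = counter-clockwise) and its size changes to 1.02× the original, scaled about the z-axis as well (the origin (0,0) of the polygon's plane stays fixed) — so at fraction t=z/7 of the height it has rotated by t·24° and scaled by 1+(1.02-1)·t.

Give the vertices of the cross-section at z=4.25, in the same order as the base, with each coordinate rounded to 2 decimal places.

Cross-section at z=4.25: (-4.77,-1.76) (-2.28,-5.30) (4.92,-0.81) (4.28,1.64) (2.90,4.94) (1.30,5.04) (0.32,4.79) (-4.05,-0.53)

t = z/height = 4.25/7 = 0.607143
s = 1 + (scale-1)·z/height = 1 + (1.02-1)·4.25/7 = 1.012143
θ = twist·z/height = 24°·4.25/7 = 14.5714° = 0.254319 rad
cos θ = 0.967835, sin θ = 0.251587 (intermediates below are computed at full precision and shown rounded to 5 d.p.)
v1: (-5,-0.5) → rotate → (-4.71338,-1.74185) → ×s → (-4.77061,-1.76300) → (-4.77,-1.76)
v2: (-3.5,-4.5) → rotate → (-2.25528,-5.23581) → ×s → (-2.28267,-5.29939) → (-2.28,-5.30)
v3: (4.5,-2) → rotate → (4.85843,-0.80353) → ×s → (4.91743,-0.81329) → (4.92,-0.81)
v4: (4.5,0.5) → rotate → (4.22946,1.61606) → ×s → (4.28082,1.63568) → (4.28,1.64)
v5: (4,4) → rotate → (2.86499,4.87769) → ×s → (2.89978,4.93692) → (2.90,4.94)
v6: (2.5,4.5) → rotate → (1.28745,4.98422) → ×s → (1.30308,5.04475) → (1.30,5.04)
v7: (1.5,4.5) → rotate → (0.31961,4.73264) → ×s → (0.32349,4.79010) → (0.32,4.79)
v8: (-4,0.5) → rotate → (-3.99713,-0.52243) → ×s → (-4.04567,-0.52877) → (-4.05,-0.53)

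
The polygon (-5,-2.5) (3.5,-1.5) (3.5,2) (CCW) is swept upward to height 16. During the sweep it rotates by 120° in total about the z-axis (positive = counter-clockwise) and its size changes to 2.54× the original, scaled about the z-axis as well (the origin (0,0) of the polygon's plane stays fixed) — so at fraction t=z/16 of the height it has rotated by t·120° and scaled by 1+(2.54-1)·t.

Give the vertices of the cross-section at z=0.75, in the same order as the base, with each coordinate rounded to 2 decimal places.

t = z/height = 0.75/16 = 0.046875
s = 1 + (scale-1)·z/height = 1 + (2.54-1)·0.75/16 = 1.072188
θ = twist·z/height = 120°·0.75/16 = 5.6250° = 0.098175 rad
cos θ = 0.995185, sin θ = 0.098017 (intermediates below are computed at full precision and shown rounded to 5 d.p.)
v1: (-5,-2.5) → rotate → (-4.73088,-2.97805) → ×s → (-5.07239,-3.19303) → (-5.07,-3.19)
v2: (3.5,-1.5) → rotate → (3.63017,-1.14972) → ×s → (3.89223,-1.23271) → (3.89,-1.23)
v3: (3.5,2) → rotate → (3.28711,2.33343) → ×s → (3.52440,2.50187) → (3.52,2.50)

Cross-section at z=0.75: (-5.07,-3.19) (3.89,-1.23) (3.52,2.50)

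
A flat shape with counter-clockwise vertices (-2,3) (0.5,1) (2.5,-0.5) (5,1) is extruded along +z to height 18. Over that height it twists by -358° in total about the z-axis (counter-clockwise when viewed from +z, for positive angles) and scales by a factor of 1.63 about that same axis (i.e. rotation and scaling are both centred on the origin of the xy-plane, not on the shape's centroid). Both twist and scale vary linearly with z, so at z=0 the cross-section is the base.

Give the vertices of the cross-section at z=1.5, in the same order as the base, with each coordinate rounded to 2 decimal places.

Cross-section at z=1.5: (-0.26,3.79) (0.98,0.65) (2.02,-1.77) (5.09,-1.70)

t = z/height = 1.5/18 = 0.0833333
s = 1 + (scale-1)·z/height = 1 + (1.63-1)·1.5/18 = 1.052500
θ = twist·z/height = -358°·1.5/18 = -29.8333° = -0.520690 rad
cos θ = 0.867476, sin θ = -0.497479 (intermediates below are computed at full precision and shown rounded to 5 d.p.)
v1: (-2,3) → rotate → (-0.24252,3.59739) → ×s → (-0.25525,3.78625) → (-0.26,3.79)
v2: (0.5,1) → rotate → (0.93122,0.61874) → ×s → (0.98011,0.65122) → (0.98,0.65)
v3: (2.5,-0.5) → rotate → (1.91995,-1.67743) → ×s → (2.02075,-1.76550) → (2.02,-1.77)
v4: (5,1) → rotate → (4.83486,-1.61992) → ×s → (5.08869,-1.70496) → (5.09,-1.70)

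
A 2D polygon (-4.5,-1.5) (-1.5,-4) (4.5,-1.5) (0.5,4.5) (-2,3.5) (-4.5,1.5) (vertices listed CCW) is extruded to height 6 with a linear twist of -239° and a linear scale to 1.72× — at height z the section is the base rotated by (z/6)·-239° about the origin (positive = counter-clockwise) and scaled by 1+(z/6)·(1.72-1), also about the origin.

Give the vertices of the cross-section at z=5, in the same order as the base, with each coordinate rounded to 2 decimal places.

Cross-section at z=5: (7.59,-0.10) (4.37,5.26) (-6.01,4.63) (-3.12,-6.54) (1.18,-6.34) (6.01,-4.63)

t = z/height = 5/6 = 0.833333
s = 1 + (scale-1)·z/height = 1 + (1.72-1)·5/6 = 1.600000
θ = twist·z/height = -239°·5/6 = -199.1667° = -3.476114 rad
cos θ = -0.944568, sin θ = 0.328317 (intermediates below are computed at full precision and shown rounded to 5 d.p.)
v1: (-4.5,-1.5) → rotate → (4.74303,-0.06058) → ×s → (7.58885,-0.09692) → (7.59,-0.10)
v2: (-1.5,-4) → rotate → (2.73012,3.28579) → ×s → (4.36819,5.25727) → (4.37,5.26)
v3: (4.5,-1.5) → rotate → (-3.75808,2.89428) → ×s → (-6.01293,4.63085) → (-6.01,4.63)
v4: (0.5,4.5) → rotate → (-1.94971,-4.08640) → ×s → (-3.11954,-6.53823) → (-3.12,-6.54)
v5: (-2,3.5) → rotate → (0.74002,-3.96262) → ×s → (1.18404,-6.34019) → (1.18,-6.34)
v6: (-4.5,1.5) → rotate → (3.75808,-2.89428) → ×s → (6.01293,-4.63085) → (6.01,-4.63)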